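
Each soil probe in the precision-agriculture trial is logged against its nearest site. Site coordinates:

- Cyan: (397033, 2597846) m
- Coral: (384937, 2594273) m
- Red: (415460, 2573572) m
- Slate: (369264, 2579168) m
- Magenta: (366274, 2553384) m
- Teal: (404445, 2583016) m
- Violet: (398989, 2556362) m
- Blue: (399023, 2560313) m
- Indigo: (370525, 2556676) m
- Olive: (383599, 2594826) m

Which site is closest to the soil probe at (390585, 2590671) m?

Coral

Squared distances to each site:
Cyan: 93057329.000; Coral: 44874308.000; Red: 911141426.000; Slate: 586904050.000; Magenta: 1981345090.000; Teal: 250698625.000; Violet: 1247734697.000; Blue: 992808008.000; Indigo: 1558063625.000; Olive: 66068221.000.
Minimum at Coral.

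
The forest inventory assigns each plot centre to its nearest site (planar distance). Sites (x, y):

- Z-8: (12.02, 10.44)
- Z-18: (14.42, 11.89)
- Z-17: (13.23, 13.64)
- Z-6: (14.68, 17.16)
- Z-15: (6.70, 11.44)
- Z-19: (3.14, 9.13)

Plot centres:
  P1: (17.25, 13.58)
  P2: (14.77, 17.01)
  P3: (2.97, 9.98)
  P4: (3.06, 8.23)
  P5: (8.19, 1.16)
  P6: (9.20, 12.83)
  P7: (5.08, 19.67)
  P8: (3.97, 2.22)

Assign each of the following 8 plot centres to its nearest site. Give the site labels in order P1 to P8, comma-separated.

P1 → Z-18 (d²=10.86)
P2 → Z-6 (d²=0.03)
P3 → Z-19 (d²=0.75)
P4 → Z-19 (d²=0.82)
P5 → Z-19 (d²=89.02)
P6 → Z-15 (d²=8.18)
P7 → Z-15 (d²=70.36)
P8 → Z-19 (d²=48.44)

Z-18, Z-6, Z-19, Z-19, Z-19, Z-15, Z-15, Z-19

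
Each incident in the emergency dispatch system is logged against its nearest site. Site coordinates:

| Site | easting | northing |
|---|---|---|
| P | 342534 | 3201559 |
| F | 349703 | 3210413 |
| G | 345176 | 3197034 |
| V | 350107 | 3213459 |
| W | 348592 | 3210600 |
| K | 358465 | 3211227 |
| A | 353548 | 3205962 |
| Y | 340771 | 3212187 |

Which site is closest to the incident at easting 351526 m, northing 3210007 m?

F

Squared distances to each site:
P: 152224768.000; F: 3488165.000; G: 208621229.000; V: 13929865.000; W: 8960005.000; K: 49638121.000; A: 20450509.000; Y: 120422425.000.
Minimum at F.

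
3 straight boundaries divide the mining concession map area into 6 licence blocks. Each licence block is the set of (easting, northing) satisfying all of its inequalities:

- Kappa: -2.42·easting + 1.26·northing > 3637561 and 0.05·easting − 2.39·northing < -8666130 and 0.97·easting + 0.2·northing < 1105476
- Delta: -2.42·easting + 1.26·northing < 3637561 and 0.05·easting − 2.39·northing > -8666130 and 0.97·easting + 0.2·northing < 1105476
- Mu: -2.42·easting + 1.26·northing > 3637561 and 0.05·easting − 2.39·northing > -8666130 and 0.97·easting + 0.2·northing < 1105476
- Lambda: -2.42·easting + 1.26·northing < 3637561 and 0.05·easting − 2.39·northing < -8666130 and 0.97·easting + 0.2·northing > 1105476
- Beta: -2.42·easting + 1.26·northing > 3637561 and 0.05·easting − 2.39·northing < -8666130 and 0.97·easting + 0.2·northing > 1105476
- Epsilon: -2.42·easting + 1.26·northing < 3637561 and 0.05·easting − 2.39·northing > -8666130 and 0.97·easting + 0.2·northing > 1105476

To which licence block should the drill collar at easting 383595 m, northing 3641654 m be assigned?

-2.42·383595 + 1.26·3641654 = 3660184.140, which is > 3637561
0.05·383595 − 2.39·3641654 = -8684373.310, which is < -8666130
0.97·383595 + 0.2·3641654 = 1100417.950, which is < 1105476
This sign pattern matches Kappa.

Kappa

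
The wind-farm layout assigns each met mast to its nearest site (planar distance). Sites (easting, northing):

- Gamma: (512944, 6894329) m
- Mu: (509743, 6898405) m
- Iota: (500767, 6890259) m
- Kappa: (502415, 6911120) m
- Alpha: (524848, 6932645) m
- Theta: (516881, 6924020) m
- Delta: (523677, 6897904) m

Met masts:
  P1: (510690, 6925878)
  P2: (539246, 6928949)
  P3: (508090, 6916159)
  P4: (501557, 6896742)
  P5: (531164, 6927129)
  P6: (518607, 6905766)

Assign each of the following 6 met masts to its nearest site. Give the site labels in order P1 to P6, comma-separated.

Theta, Alpha, Kappa, Iota, Alpha, Delta

P1 → Theta (d²=41780645.00)
P2 → Alpha (d²=220962820.00)
P3 → Kappa (d²=57597146.00)
P4 → Iota (d²=42653389.00)
P5 → Alpha (d²=70318112.00)
P6 → Delta (d²=87515944.00)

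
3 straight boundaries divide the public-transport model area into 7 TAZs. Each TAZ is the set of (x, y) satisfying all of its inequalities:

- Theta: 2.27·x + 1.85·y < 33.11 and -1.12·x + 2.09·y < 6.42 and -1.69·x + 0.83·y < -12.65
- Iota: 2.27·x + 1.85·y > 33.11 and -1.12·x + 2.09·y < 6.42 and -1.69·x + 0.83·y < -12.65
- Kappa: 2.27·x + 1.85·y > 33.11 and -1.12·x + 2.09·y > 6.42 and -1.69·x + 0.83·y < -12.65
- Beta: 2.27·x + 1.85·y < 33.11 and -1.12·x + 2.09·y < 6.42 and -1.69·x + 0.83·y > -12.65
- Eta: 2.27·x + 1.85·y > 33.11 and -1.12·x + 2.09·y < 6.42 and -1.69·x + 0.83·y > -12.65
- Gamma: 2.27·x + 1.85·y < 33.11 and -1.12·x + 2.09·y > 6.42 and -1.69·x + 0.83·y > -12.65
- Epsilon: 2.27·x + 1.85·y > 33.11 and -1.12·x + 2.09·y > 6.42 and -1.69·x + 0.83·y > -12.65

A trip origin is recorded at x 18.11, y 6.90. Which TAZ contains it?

Iota

2.27·18.11 + 1.85·6.90 = 53.875, which is > 33.11
-1.12·18.11 + 2.09·6.90 = -5.862, which is < 6.42
-1.69·18.11 + 0.83·6.90 = -24.879, which is < -12.65
This sign pattern matches Iota.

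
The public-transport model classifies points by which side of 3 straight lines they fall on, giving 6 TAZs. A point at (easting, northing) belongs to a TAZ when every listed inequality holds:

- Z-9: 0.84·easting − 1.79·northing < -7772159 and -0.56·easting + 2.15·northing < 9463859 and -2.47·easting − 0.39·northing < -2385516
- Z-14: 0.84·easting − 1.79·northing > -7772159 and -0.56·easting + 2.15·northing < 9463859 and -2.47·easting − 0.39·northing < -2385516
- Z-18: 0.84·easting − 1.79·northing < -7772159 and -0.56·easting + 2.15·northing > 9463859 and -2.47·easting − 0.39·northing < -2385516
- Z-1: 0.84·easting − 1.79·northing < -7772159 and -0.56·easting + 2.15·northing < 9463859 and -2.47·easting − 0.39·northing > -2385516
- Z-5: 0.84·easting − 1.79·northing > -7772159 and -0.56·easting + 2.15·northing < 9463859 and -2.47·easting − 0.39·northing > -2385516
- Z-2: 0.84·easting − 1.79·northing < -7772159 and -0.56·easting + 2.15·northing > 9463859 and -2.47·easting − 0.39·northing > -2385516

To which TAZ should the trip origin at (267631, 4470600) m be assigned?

0.84·267631 − 1.79·4470600 = -7777563.960, which is < -7772159
-0.56·267631 + 2.15·4470600 = 9461916.640, which is < 9463859
-2.47·267631 − 0.39·4470600 = -2404582.570, which is < -2385516
This sign pattern matches Z-9.

Z-9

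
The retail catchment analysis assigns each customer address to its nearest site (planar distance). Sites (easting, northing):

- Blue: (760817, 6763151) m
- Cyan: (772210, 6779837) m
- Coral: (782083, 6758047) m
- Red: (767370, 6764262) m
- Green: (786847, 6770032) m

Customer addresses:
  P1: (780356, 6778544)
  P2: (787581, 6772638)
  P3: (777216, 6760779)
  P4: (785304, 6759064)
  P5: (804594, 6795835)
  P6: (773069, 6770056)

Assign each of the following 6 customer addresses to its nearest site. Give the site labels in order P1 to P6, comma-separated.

Cyan, Green, Coral, Coral, Green, Red

P1 → Cyan (d²=68029165.00)
P2 → Green (d²=7329992.00)
P3 → Coral (d²=31151513.00)
P4 → Coral (d²=11409130.00)
P5 → Green (d²=980750818.00)
P6 → Red (d²=66049037.00)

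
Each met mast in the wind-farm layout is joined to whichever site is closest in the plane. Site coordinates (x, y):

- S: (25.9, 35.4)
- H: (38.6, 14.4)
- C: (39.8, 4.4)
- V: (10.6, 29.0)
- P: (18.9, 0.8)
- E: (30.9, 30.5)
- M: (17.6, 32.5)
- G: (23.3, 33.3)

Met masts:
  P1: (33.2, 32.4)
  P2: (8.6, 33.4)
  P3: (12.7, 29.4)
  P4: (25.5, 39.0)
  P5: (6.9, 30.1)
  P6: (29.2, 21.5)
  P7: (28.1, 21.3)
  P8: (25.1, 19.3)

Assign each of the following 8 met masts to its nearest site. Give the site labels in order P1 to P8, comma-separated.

P1 → E (d²=8.90)
P2 → V (d²=23.36)
P3 → V (d²=4.57)
P4 → S (d²=13.12)
P5 → V (d²=14.90)
P6 → E (d²=83.89)
P7 → E (d²=92.48)
P8 → E (d²=159.08)

E, V, V, S, V, E, E, E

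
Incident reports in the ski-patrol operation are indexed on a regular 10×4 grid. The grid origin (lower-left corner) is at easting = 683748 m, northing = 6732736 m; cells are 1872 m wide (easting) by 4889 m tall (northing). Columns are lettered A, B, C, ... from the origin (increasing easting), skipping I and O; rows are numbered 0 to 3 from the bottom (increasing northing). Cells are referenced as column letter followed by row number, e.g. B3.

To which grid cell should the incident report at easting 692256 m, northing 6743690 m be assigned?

E2

Column index: ⌊(692256 − 683748) / 1872⌋ = ⌊4.545⌋ = 4 → column E
Row offset from origin: ⌊(6743690 − 6732736) / 4889⌋ = ⌊2.241⌋ = 2 → row 2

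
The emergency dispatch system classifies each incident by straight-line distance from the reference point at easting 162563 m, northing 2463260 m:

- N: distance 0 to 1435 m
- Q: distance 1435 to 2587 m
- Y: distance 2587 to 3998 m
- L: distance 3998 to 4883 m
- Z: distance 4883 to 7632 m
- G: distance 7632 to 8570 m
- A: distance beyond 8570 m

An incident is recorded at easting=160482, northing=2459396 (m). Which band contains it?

Distance = √((160482−162563)² + (2459396−2463260)²) = √(4330561.000 + 14930496.000) = 4388.742 m.
3998 ≤ 4388.742 < 4883 → L.

L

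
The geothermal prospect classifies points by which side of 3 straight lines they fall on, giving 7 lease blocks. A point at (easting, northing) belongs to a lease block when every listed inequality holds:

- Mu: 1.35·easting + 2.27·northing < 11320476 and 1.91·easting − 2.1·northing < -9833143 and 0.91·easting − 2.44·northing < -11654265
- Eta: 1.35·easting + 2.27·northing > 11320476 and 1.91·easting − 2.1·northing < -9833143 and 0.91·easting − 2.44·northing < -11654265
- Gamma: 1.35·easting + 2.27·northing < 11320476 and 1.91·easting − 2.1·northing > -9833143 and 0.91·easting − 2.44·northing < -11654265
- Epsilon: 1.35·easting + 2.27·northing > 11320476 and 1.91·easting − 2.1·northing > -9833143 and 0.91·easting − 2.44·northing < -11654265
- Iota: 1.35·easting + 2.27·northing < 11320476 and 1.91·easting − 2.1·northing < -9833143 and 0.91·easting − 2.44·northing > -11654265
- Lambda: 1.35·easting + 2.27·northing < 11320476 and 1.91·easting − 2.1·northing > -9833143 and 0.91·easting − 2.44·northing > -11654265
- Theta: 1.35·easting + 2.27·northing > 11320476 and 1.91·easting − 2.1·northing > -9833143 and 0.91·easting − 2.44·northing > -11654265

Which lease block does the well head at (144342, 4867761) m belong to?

1.35·144342 + 2.27·4867761 = 11244679.170, which is < 11320476
1.91·144342 − 2.1·4867761 = -9946604.880, which is < -9833143
0.91·144342 − 2.44·4867761 = -11745985.620, which is < -11654265
This sign pattern matches Mu.

Mu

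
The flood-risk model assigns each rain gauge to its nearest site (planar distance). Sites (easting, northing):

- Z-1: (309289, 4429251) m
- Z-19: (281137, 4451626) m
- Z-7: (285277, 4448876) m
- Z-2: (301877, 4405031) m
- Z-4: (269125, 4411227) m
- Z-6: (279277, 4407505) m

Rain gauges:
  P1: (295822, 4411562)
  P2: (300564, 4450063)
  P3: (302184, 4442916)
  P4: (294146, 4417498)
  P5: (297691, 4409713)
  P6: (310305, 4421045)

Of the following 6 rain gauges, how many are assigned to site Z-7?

P1 → Z-2
P2 → Z-7
P3 → Z-1
P4 → Z-2
P5 → Z-2
P6 → Z-1
1 of the 6 goes to Z-7.

1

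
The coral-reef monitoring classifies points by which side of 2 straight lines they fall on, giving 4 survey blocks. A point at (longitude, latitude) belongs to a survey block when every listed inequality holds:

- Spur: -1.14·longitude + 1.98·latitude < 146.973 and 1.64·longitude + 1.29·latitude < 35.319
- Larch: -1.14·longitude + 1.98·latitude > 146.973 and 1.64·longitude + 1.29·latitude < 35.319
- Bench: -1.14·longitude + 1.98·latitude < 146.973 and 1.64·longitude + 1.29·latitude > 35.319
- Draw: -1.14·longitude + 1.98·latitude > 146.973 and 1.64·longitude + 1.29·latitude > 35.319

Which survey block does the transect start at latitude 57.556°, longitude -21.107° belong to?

Bench

-1.14·-21.107 + 1.98·57.556 = 138.023, which is < 146.973
1.64·-21.107 + 1.29·57.556 = 39.632, which is > 35.319
This sign pattern matches Bench.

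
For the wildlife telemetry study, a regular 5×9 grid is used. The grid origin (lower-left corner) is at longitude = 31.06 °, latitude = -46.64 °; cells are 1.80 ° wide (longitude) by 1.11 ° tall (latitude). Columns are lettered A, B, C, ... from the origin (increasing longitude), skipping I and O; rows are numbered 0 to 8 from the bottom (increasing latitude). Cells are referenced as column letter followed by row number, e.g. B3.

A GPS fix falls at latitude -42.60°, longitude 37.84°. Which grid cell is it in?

D3

Column index: ⌊(37.84 − 31.06) / 1.80⌋ = ⌊3.767⌋ = 3 → column D
Row offset from origin: ⌊(-42.60 − -46.64) / 1.11⌋ = ⌊3.640⌋ = 3 → row 3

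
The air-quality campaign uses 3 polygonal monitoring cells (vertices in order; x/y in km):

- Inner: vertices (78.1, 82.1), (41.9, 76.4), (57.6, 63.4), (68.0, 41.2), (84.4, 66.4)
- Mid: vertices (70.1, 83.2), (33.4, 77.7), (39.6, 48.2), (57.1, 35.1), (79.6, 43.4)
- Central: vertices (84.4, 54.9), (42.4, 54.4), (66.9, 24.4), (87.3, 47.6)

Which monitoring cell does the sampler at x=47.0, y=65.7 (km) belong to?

Cast a ray rightward from (47.0, 65.7). For each polygon, the edges (by vertex number in listed order) whose endpoints lie on opposite sides of y = 65.7, where each meets that height, and whether that is right or left of the point:
Inner: 2–3 at x≈54.82 (right), 4–5 at x≈83.94 (right) → 2 crossings.
Mid: 2–3 at x≈35.92 (left), 5–1 at x≈74.28 (right) → 1 crossing.
Central: no edge straddles that height → 0 crossings.
Only Mid has an odd count, so the point is inside Mid.

Mid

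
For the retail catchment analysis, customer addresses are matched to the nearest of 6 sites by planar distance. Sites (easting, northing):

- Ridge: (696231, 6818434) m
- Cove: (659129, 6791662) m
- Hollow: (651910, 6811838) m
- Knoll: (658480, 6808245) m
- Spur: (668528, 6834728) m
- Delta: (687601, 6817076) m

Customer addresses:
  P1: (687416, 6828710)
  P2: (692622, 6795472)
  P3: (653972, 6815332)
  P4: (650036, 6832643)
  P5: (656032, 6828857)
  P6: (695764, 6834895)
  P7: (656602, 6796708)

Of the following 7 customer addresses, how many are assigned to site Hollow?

P1 → Delta
P2 → Delta
P3 → Hollow
P4 → Spur
P5 → Spur
P6 → Ridge
P7 → Cove
1 of the 7 goes to Hollow.

1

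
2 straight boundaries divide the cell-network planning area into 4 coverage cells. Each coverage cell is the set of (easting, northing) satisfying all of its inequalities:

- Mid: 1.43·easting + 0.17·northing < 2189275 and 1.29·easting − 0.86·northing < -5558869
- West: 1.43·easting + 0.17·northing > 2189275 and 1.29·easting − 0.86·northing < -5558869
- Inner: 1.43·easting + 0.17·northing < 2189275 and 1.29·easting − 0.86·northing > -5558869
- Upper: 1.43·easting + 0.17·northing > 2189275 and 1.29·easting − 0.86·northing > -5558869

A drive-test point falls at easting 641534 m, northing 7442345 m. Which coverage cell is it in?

Mid

1.43·641534 + 0.17·7442345 = 2182592.270, which is < 2189275
1.29·641534 − 0.86·7442345 = -5572837.840, which is < -5558869
This sign pattern matches Mid.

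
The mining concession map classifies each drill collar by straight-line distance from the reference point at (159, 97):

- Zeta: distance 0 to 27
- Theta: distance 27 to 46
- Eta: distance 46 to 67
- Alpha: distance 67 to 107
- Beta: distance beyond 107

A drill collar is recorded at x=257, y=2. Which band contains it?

Distance = √((257−159)² + (2−97)²) = √(9604.000 + 9025.000) = 136.488.
107 ≤ 136.488 < ∞ → Beta.

Beta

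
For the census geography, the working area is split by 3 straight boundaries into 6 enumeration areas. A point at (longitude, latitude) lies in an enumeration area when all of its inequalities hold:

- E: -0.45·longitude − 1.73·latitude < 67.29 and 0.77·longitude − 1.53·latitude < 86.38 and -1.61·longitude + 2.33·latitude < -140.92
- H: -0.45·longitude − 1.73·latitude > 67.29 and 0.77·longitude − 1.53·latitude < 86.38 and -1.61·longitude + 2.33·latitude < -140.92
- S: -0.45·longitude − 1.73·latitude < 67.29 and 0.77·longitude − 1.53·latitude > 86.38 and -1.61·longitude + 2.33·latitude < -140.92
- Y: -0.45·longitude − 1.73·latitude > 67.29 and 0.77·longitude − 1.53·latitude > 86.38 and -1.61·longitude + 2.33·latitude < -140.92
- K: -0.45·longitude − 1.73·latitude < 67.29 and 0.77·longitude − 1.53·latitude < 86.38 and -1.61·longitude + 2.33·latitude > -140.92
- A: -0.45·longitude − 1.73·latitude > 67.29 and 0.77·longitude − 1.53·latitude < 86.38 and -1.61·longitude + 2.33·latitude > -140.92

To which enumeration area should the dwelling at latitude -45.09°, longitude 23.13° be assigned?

-0.45·23.13 − 1.73·-45.09 = 67.597, which is > 67.29
0.77·23.13 − 1.53·-45.09 = 86.798, which is > 86.38
-1.61·23.13 + 2.33·-45.09 = -142.299, which is < -140.92
This sign pattern matches Y.

Y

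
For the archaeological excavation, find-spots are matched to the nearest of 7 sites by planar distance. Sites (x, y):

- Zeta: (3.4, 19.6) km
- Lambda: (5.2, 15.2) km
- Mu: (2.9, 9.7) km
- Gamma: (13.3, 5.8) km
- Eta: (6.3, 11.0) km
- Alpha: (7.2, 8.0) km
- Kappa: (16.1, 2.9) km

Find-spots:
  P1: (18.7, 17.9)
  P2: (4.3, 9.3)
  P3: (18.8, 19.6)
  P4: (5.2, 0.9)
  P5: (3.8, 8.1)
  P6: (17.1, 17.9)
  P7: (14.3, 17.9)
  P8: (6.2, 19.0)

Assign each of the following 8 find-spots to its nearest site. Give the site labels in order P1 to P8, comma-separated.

Gamma, Mu, Lambda, Alpha, Mu, Lambda, Lambda, Zeta

P1 → Gamma (d²=175.57)
P2 → Mu (d²=2.12)
P3 → Lambda (d²=204.32)
P4 → Alpha (d²=54.41)
P5 → Mu (d²=3.37)
P6 → Lambda (d²=148.90)
P7 → Lambda (d²=90.10)
P8 → Zeta (d²=8.20)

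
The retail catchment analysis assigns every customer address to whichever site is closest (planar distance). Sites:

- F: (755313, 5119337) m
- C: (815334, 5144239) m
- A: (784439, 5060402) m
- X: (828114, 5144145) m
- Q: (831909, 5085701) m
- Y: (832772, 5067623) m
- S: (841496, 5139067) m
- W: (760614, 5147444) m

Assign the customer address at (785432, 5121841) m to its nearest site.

Squared distances to each site:
F: 913424177.000; C: 1395800008.000; A: 3775736770.000; X: 2319221540.000; Q: 3466211129.000; Y: 5180667124.000; S: 3439907172.000; W: 1271446733.000.
Minimum at F.

F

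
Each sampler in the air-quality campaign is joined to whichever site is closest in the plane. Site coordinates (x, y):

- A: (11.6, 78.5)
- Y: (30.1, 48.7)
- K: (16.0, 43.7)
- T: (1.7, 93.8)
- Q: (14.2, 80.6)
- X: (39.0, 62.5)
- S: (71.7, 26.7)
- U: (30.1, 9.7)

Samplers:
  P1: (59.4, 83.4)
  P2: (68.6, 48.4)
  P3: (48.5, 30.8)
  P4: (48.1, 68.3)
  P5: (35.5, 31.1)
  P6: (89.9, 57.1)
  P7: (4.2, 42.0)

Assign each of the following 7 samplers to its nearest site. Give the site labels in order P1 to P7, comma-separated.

P1 → X (d²=852.97)
P2 → S (d²=480.50)
P3 → S (d²=555.05)
P4 → X (d²=116.45)
P5 → Y (d²=338.92)
P6 → S (d²=1255.40)
P7 → K (d²=142.13)

X, S, S, X, Y, S, K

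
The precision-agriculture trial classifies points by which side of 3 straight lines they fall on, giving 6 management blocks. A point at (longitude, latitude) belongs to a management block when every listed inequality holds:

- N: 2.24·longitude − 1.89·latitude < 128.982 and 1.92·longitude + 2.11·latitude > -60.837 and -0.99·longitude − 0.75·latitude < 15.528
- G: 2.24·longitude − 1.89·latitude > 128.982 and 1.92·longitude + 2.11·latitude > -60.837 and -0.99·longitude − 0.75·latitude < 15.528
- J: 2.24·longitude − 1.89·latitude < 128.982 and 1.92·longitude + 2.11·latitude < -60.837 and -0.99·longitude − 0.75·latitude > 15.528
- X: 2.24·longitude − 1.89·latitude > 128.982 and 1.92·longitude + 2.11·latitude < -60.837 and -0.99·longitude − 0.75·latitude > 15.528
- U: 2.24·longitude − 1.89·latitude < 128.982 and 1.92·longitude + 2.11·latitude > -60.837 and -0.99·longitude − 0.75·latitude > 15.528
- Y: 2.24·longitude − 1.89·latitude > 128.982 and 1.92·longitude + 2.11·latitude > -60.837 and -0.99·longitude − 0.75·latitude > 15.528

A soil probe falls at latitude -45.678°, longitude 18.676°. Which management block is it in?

2.24·18.676 − 1.89·-45.678 = 128.166, which is < 128.982
1.92·18.676 + 2.11·-45.678 = -60.523, which is > -60.837
-0.99·18.676 − 0.75·-45.678 = 15.769, which is > 15.528
This sign pattern matches U.

U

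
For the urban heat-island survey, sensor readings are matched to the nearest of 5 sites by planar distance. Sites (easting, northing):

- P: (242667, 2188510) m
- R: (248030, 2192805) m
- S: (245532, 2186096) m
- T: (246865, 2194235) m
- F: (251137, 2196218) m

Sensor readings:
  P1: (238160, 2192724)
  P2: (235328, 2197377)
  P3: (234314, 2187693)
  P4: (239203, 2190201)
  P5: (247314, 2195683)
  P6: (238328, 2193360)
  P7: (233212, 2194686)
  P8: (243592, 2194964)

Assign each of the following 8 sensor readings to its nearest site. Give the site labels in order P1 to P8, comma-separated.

P1 → P (d²=38070845.00)
P2 → P (d²=132484610.00)
P3 → P (d²=70440098.00)
P4 → P (d²=14858777.00)
P5 → T (d²=2298305.00)
P6 → P (d²=42349421.00)
P7 → P (d²=127540001.00)
P8 → T (d²=11243970.00)

P, P, P, P, T, P, P, T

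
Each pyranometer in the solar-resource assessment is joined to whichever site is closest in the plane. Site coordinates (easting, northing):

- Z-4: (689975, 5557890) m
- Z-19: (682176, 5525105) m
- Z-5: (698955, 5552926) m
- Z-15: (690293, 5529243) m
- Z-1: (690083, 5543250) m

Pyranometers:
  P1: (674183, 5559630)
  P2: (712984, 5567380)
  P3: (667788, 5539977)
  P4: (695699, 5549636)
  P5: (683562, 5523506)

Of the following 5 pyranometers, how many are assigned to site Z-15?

P1 → Z-4
P2 → Z-5
P3 → Z-19
P4 → Z-5
P5 → Z-19
0 of the 5 go to Z-15.

0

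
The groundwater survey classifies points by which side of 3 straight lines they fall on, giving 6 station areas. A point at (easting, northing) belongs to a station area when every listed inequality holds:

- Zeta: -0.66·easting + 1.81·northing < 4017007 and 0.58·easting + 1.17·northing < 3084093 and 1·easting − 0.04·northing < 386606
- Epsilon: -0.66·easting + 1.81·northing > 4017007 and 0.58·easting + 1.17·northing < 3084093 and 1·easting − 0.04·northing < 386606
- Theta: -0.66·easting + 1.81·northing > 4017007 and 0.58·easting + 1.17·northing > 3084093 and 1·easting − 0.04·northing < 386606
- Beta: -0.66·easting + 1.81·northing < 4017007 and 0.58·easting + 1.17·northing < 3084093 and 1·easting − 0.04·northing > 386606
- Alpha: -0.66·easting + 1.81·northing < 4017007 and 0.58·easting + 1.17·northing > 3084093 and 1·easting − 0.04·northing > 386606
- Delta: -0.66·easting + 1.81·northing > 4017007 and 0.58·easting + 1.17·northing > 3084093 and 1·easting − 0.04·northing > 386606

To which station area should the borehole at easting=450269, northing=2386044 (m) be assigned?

-0.66·450269 + 1.81·2386044 = 4021562.100, which is > 4017007
0.58·450269 + 1.17·2386044 = 3052827.500, which is < 3084093
1·450269 − 0.04·2386044 = 354827.240, which is < 386606
This sign pattern matches Epsilon.

Epsilon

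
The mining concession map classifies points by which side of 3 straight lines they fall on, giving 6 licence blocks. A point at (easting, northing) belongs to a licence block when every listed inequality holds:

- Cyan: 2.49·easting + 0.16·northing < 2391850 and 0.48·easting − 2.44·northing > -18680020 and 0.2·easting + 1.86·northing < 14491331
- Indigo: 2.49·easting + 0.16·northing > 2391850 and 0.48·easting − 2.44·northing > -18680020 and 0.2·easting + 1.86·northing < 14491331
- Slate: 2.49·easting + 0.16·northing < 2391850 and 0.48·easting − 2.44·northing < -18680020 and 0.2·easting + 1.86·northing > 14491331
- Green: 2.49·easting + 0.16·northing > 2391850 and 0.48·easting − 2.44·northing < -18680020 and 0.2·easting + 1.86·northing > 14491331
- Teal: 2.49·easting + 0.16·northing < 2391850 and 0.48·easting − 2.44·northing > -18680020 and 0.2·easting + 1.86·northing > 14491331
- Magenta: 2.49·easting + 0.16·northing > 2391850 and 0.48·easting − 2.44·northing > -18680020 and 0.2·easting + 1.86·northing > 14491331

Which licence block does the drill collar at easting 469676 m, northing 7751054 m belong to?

2.49·469676 + 0.16·7751054 = 2409661.880, which is > 2391850
0.48·469676 − 2.44·7751054 = -18687127.280, which is < -18680020
0.2·469676 + 1.86·7751054 = 14510895.640, which is > 14491331
This sign pattern matches Green.

Green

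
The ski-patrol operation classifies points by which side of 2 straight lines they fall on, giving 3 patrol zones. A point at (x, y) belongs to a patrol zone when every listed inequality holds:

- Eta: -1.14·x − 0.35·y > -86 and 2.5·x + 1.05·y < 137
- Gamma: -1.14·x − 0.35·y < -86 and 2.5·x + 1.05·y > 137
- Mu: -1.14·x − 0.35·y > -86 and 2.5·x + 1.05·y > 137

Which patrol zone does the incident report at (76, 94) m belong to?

-1.14·76 − 0.35·94 = -119.540, which is < -86
2.5·76 + 1.05·94 = 288.700, which is > 137
This sign pattern matches Gamma.

Gamma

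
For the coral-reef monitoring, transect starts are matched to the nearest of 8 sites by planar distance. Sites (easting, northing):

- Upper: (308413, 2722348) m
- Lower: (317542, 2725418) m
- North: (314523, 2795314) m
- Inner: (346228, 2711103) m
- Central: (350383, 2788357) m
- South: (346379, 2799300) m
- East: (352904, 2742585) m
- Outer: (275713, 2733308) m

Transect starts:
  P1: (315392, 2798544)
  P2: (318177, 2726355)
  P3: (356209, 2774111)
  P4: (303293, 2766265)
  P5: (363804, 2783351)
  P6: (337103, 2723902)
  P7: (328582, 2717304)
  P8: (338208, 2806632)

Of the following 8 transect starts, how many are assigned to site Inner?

1

P1 → North
P2 → Lower
P3 → Central
P4 → North
P5 → Central
P6 → Inner
P7 → Lower
P8 → South
1 of the 8 goes to Inner.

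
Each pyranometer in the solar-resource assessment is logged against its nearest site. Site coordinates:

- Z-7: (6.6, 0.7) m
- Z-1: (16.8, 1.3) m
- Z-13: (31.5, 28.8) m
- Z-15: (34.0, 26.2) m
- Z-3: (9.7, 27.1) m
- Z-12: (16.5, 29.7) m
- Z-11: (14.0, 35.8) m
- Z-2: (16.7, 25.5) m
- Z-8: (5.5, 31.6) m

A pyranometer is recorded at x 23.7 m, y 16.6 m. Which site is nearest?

Squared distances to each site:
Z-7: 545.220; Z-1: 281.700; Z-13: 209.680; Z-15: 198.250; Z-3: 306.250; Z-12: 223.450; Z-11: 462.730; Z-2: 128.210; Z-8: 556.240.
Minimum at Z-2.

Z-2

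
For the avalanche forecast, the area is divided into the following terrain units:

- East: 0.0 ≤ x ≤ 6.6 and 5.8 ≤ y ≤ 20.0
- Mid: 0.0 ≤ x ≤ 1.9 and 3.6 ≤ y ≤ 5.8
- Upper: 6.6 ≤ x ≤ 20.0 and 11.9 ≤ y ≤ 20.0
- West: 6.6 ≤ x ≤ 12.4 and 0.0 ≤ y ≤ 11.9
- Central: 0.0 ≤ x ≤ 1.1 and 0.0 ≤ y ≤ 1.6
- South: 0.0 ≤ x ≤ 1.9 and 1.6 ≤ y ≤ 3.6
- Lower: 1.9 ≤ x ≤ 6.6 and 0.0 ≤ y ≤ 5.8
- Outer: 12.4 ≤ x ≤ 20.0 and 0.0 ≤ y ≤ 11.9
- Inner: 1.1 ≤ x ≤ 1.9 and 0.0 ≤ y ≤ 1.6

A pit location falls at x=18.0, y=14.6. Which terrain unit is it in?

Upper

The point has x = 18.0 and y = 14.6.
Only Upper satisfies 6.6 ≤ x ≤ 20.0 and 11.9 ≤ y ≤ 20.0.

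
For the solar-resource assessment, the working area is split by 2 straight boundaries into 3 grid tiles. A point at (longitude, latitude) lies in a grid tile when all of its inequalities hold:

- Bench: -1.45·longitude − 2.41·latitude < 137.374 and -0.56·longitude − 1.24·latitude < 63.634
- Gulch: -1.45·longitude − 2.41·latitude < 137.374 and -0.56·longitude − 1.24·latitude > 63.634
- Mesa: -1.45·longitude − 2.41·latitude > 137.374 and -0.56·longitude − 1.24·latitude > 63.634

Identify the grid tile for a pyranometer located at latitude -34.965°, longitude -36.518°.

Gulch

-1.45·-36.518 − 2.41·-34.965 = 137.217, which is < 137.374
-0.56·-36.518 − 1.24·-34.965 = 63.807, which is > 63.634
This sign pattern matches Gulch.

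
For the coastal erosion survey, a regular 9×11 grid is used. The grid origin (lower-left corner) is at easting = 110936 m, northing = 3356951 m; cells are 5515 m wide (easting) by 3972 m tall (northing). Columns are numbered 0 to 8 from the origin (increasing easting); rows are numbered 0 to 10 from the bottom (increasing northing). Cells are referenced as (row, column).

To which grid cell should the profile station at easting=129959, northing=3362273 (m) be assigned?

Column index: ⌊(129959 − 110936) / 5515⌋ = ⌊3.449⌋ = 3
Row offset from origin: ⌊(3362273 − 3356951) / 3972⌋ = ⌊1.340⌋ = 1 → row 1

(1, 3)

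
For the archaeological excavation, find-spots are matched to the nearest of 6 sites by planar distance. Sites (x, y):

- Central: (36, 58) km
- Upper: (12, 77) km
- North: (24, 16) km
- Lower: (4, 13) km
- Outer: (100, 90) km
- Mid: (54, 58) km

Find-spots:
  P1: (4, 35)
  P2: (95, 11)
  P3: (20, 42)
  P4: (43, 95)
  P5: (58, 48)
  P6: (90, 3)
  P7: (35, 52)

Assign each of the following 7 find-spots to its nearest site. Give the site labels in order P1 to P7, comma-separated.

Lower, Mid, Central, Upper, Mid, Mid, Central

P1 → Lower (d²=484.00)
P2 → Mid (d²=3890.00)
P3 → Central (d²=512.00)
P4 → Upper (d²=1285.00)
P5 → Mid (d²=116.00)
P6 → Mid (d²=4321.00)
P7 → Central (d²=37.00)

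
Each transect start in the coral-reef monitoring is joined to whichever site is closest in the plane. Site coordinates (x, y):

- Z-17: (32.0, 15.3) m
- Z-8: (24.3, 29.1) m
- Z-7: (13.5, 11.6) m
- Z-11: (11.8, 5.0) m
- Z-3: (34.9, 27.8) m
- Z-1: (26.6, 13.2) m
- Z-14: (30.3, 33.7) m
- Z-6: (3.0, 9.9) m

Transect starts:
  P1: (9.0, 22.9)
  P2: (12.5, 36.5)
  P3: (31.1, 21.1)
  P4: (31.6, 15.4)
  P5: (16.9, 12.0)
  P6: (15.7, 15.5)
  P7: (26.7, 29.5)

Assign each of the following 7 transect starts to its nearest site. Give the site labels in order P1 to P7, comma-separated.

P1 → Z-7 (d²=147.94)
P2 → Z-8 (d²=194.00)
P3 → Z-17 (d²=34.45)
P4 → Z-17 (d²=0.17)
P5 → Z-7 (d²=11.72)
P6 → Z-7 (d²=20.05)
P7 → Z-8 (d²=5.92)

Z-7, Z-8, Z-17, Z-17, Z-7, Z-7, Z-8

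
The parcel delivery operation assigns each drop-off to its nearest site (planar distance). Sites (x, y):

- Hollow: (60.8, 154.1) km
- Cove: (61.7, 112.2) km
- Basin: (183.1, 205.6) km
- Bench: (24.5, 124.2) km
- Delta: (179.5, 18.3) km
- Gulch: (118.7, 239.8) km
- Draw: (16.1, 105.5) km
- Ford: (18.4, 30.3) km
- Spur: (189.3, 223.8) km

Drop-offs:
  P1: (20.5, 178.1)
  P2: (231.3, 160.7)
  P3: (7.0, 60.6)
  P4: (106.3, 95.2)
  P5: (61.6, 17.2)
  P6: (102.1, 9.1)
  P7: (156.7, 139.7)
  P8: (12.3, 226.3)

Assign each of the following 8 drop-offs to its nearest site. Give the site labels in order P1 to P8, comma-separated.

P1 → Hollow (d²=2200.09)
P2 → Basin (d²=4339.25)
P3 → Ford (d²=1048.05)
P4 → Cove (d²=2278.16)
P5 → Ford (d²=2037.85)
P6 → Delta (d²=6075.40)
P7 → Basin (d²=5039.77)
P8 → Hollow (d²=7565.09)

Hollow, Basin, Ford, Cove, Ford, Delta, Basin, Hollow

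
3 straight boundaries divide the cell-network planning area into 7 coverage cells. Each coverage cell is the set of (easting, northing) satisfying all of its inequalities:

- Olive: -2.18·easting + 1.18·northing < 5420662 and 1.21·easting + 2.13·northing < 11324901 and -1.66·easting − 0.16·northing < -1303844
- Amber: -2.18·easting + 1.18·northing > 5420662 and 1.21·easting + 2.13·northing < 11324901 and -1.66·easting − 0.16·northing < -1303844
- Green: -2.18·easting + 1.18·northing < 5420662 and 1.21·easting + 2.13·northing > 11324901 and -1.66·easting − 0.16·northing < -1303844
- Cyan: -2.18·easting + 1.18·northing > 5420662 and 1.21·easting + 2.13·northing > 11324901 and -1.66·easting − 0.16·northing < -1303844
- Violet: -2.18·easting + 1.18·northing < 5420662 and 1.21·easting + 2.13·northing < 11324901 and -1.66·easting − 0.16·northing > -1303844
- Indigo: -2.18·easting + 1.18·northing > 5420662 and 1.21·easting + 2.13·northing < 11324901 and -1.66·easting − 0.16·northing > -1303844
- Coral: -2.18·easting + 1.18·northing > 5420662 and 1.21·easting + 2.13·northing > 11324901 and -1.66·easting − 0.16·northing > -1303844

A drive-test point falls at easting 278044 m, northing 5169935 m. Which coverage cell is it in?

-2.18·278044 + 1.18·5169935 = 5494387.380, which is > 5420662
1.21·278044 + 2.13·5169935 = 11348394.790, which is > 11324901
-1.66·278044 − 0.16·5169935 = -1288742.640, which is > -1303844
This sign pattern matches Coral.

Coral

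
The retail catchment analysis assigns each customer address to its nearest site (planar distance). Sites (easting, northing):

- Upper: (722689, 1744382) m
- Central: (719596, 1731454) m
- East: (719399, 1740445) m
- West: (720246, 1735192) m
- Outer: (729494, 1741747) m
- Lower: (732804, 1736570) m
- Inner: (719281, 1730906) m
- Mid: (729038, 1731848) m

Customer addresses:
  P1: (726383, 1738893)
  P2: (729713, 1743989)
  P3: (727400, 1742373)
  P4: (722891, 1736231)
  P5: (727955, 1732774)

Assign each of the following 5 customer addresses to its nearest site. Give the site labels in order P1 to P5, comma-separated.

P1 → Outer (d²=17823637.00)
P2 → Outer (d²=5074525.00)
P3 → Outer (d²=4776712.00)
P4 → West (d²=8075546.00)
P5 → Mid (d²=2030365.00)

Outer, Outer, Outer, West, Mid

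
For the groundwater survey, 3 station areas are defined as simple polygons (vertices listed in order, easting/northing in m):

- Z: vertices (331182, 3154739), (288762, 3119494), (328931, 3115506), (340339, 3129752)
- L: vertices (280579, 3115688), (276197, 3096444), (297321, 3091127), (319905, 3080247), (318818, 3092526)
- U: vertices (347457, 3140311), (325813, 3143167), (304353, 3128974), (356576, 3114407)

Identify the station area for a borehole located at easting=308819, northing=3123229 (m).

Cast a ray rightward from (308819, 3123229). For each polygon, the edges (by vertex number in listed order) whose endpoints lie on opposite sides of northing = 3123229, where each meets that height, and whether that is right or left of the point:
Z: 1–2 at easting≈293257.4 (left), 3–4 at easting≈335115.5 (right) → 1 crossing.
L: no edge straddles that height → 0 crossings.
U: 3–4 at easting≈324948.9 (right), 4–1 at easting≈353470.4 (right) → 2 crossings.
Only Z has an odd count, so the point is inside Z.

Z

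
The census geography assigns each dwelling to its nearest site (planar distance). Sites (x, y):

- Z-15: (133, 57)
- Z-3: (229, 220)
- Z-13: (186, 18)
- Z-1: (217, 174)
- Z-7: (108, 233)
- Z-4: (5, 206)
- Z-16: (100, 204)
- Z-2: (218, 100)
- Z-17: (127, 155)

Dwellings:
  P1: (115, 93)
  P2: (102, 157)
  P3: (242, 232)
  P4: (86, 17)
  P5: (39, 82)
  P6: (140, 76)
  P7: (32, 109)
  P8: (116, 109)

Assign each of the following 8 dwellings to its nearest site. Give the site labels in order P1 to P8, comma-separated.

P1 → Z-15 (d²=1620.00)
P2 → Z-17 (d²=629.00)
P3 → Z-3 (d²=313.00)
P4 → Z-15 (d²=3809.00)
P5 → Z-15 (d²=9461.00)
P6 → Z-15 (d²=410.00)
P7 → Z-4 (d²=10138.00)
P8 → Z-17 (d²=2237.00)

Z-15, Z-17, Z-3, Z-15, Z-15, Z-15, Z-4, Z-17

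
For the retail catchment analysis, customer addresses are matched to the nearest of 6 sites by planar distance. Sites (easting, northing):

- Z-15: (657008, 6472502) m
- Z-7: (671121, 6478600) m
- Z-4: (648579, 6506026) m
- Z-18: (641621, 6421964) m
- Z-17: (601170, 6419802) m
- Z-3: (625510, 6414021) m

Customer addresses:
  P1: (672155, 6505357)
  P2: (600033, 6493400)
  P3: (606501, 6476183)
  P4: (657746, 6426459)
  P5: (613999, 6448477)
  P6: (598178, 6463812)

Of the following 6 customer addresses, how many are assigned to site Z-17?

2

P1 → Z-4
P2 → Z-4
P3 → Z-15
P4 → Z-18
P5 → Z-17
P6 → Z-17
2 of the 6 go to Z-17.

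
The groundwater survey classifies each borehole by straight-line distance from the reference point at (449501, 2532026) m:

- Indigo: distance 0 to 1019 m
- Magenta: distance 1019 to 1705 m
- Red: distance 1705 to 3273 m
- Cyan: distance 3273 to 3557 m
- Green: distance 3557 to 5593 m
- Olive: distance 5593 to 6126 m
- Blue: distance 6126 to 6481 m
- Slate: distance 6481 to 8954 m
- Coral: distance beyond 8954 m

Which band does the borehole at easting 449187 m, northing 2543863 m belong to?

Coral

Distance = √((449187−449501)² + (2543863−2532026)²) = √(98596.000 + 140114569.000) = 11841.164 m.
8954 ≤ 11841.164 < ∞ → Coral.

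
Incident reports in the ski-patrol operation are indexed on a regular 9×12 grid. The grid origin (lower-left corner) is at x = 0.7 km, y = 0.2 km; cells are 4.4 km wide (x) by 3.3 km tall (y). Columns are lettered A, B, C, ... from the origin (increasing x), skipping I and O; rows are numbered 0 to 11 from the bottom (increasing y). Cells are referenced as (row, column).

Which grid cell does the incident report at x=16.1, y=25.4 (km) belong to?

Column index: ⌊(16.1 − 0.7) / 4.4⌋ = ⌊3.500⌋ = 3 → column D
Row offset from origin: ⌊(25.4 − 0.2) / 3.3⌋ = ⌊7.636⌋ = 7 → row 7

(7, D)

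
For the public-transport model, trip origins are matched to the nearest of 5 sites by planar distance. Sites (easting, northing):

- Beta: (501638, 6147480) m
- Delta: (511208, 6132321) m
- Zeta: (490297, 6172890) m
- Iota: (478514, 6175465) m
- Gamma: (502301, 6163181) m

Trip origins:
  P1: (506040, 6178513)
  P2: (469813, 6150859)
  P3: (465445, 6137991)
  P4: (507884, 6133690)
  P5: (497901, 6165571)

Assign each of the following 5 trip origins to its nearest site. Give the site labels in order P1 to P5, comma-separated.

P1 → Gamma (d²=249050345.00)
P2 → Iota (d²=681162637.00)
P3 → Beta (d²=1399974370.00)
P4 → Delta (d²=12923137.00)
P5 → Gamma (d²=25072100.00)

Gamma, Iota, Beta, Delta, Gamma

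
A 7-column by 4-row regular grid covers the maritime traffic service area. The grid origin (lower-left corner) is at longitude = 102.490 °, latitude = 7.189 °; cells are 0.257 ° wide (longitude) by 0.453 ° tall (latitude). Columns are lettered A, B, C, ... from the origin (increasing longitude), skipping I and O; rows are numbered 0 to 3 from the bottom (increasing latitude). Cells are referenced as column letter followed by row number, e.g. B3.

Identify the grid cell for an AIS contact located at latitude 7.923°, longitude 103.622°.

E1

Column index: ⌊(103.622 − 102.490) / 0.257⌋ = ⌊4.405⌋ = 4 → column E
Row offset from origin: ⌊(7.923 − 7.189) / 0.453⌋ = ⌊1.620⌋ = 1 → row 1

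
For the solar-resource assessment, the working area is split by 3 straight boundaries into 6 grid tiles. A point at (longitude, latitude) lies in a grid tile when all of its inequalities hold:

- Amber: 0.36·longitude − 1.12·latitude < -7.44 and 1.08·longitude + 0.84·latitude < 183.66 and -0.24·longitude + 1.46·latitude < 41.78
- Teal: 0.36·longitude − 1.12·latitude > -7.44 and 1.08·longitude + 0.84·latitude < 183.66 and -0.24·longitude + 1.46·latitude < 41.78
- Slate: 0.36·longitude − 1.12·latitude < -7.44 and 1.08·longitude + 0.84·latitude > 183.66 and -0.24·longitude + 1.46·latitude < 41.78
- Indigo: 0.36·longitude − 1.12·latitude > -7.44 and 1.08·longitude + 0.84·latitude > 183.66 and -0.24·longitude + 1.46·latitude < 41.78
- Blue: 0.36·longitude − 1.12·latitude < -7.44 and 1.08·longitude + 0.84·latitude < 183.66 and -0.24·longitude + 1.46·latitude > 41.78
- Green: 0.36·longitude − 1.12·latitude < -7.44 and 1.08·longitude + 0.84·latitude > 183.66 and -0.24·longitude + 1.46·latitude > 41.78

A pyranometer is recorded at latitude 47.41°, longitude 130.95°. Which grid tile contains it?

Teal

0.36·130.95 − 1.12·47.41 = -5.957, which is > -7.44
1.08·130.95 + 0.84·47.41 = 181.250, which is < 183.66
-0.24·130.95 + 1.46·47.41 = 37.791, which is < 41.78
This sign pattern matches Teal.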